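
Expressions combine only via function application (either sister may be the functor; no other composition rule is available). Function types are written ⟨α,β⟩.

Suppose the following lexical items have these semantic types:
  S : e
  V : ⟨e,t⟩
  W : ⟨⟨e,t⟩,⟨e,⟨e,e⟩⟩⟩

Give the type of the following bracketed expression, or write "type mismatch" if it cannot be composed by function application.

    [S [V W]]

⟨e,e⟩

[V W]: ⟨⟨e,t⟩,⟨e,⟨e,e⟩⟩⟩ applied to ⟨e,t⟩ yields ⟨e,⟨e,e⟩⟩.
[S [V W]]: ⟨e,⟨e,e⟩⟩ applied to e yields ⟨e,e⟩.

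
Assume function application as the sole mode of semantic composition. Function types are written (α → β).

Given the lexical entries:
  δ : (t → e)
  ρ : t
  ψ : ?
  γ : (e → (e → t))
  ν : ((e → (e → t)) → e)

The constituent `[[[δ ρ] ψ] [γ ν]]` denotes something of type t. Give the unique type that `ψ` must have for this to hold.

[[[δ ρ] ψ] [γ ν]] must have type t. The sister [γ ν] has type e; that is not a function onto t, so [[δ ρ] ψ] must be the functor, of type (e → t).
[[δ ρ] ψ] must have type (e → t). The sister [δ ρ] has type e; that is not a function onto (e → t), so ψ must be the functor, of type (e → (e → t)).

(e → (e → t))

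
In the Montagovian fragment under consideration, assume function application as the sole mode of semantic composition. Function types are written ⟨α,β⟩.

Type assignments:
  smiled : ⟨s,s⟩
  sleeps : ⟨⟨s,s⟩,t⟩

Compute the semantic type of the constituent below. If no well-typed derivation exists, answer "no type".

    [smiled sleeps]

t

[smiled sleeps]: sleeps is ⟨⟨s,s⟩,t⟩, smiled is ⟨s,s⟩; result t.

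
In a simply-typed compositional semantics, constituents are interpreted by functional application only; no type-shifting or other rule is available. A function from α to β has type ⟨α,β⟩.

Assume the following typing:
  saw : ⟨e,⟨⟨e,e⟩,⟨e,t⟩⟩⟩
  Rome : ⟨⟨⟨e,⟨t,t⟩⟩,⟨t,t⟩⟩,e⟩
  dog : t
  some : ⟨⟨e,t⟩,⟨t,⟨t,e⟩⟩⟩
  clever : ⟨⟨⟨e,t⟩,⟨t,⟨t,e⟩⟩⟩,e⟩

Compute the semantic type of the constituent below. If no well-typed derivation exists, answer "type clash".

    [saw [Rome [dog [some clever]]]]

type clash

[some clever]: ⟨⟨⟨e,t⟩,⟨t,⟨t,e⟩⟩⟩,e⟩ applied to ⟨⟨e,t⟩,⟨t,⟨t,e⟩⟩⟩ yields e.
At [dog [some clever]]: neither t nor e can take the other as argument; the node is ill-typed.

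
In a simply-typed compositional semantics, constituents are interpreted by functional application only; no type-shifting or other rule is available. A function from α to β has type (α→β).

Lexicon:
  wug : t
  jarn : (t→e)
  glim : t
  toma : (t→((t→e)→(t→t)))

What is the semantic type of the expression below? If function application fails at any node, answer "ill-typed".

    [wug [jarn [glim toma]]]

t

[glim toma]: toma is (t→((t→e)→(t→t))), glim is t; result ((t→e)→(t→t)).
[jarn [glim toma]]: [glim toma] is ((t→e)→(t→t)), jarn is (t→e); result (t→t).
[wug [jarn [glim toma]]]: [jarn [glim toma]] is (t→t), wug is t; result t.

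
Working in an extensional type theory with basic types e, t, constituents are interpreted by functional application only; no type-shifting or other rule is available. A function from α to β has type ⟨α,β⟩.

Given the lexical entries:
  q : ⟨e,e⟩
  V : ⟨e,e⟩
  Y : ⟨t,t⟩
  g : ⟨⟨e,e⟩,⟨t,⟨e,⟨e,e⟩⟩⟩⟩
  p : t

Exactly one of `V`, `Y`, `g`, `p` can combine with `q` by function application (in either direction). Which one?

V : ⟨e,e⟩ — no; q wants e, and V wants e.
Y : ⟨t,t⟩ — no; q wants e, and Y wants t.
g — combines: g : ⟨⟨e,e⟩,⟨t,⟨e,⟨e,e⟩⟩⟩⟩ takes q : ⟨e,e⟩ as argument, giving ⟨t,⟨e,⟨e,e⟩⟩⟩.
p : t — no; q wants e, and p wants nothing (atomic).

g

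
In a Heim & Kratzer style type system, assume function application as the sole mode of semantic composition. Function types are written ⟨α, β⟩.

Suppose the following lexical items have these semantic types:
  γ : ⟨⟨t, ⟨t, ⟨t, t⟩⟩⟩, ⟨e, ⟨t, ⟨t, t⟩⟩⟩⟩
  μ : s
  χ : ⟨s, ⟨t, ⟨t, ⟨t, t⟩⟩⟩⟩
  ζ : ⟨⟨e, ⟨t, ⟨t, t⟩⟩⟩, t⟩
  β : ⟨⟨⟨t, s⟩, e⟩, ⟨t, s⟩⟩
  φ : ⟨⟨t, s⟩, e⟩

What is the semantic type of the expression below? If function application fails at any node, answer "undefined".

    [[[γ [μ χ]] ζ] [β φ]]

[μ χ]: functor χ : ⟨s, ⟨t, ⟨t, ⟨t, t⟩⟩⟩⟩, argument μ : s; result ⟨t, ⟨t, ⟨t, t⟩⟩⟩.
[γ [μ χ]]: functor γ : ⟨⟨t, ⟨t, ⟨t, t⟩⟩⟩, ⟨e, ⟨t, ⟨t, t⟩⟩⟩⟩, argument [μ χ] : ⟨t, ⟨t, ⟨t, t⟩⟩⟩; result ⟨e, ⟨t, ⟨t, t⟩⟩⟩.
[[γ [μ χ]] ζ]: functor ζ : ⟨⟨e, ⟨t, ⟨t, t⟩⟩⟩, t⟩, argument [γ [μ χ]] : ⟨e, ⟨t, ⟨t, t⟩⟩⟩; result t.
[β φ]: functor β : ⟨⟨⟨t, s⟩, e⟩, ⟨t, s⟩⟩, argument φ : ⟨⟨t, s⟩, e⟩; result ⟨t, s⟩.
[[[γ [μ χ]] ζ] [β φ]]: functor [β φ] : ⟨t, s⟩, argument [[γ [μ χ]] ζ] : t; result s.

s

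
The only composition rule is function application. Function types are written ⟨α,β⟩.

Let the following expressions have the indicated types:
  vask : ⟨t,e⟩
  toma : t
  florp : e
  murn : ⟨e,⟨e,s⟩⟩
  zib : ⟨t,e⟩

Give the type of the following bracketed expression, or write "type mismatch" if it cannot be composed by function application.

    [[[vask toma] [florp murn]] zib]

[vask toma]: vask is ⟨t,e⟩, toma is t; result e.
[florp murn]: murn is ⟨e,⟨e,s⟩⟩, florp is e; result ⟨e,s⟩.
[[vask toma] [florp murn]]: [florp murn] is ⟨e,s⟩, [vask toma] is e; result s.
At [[[vask toma] [florp murn]] zib]: neither s nor ⟨t,e⟩ can take the other as argument; the node is ill-typed.

type mismatch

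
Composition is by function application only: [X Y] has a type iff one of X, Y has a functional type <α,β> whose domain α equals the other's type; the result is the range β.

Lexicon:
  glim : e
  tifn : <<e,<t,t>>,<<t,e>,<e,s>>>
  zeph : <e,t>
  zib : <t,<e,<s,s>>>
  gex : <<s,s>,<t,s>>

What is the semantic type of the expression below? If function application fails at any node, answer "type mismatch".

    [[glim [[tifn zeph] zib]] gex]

type mismatch

[tifn zeph]: <<e,<t,t>>,<<t,e>,<e,s>>> with <e,t> — neither is a function whose domain matches the other; composition fails here.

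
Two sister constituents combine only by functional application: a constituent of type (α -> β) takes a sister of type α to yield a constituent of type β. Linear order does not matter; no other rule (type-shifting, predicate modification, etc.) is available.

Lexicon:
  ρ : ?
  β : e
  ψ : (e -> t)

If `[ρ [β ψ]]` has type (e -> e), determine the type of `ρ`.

(t -> (e -> e))

For [ρ [β ψ]] to have type (e -> e) with [β ψ] of type t, ρ must be the function: ρ : (t -> (e -> e)).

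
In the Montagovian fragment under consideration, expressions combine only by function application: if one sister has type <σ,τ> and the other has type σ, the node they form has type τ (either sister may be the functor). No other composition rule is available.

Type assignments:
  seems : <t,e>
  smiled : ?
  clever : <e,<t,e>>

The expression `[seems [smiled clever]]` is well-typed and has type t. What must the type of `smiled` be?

<<e,<t,e>>,<<t,e>,t>>

At [seems [smiled clever]] (required: t): seems is <t,e>, which is not a function with range t; hence [smiled clever] is the functor — type <<t,e>,t>.
At [smiled clever] (required: <<t,e>,t>): clever is <e,<t,e>>, which is not a function with range <<t,e>,t>; hence smiled is the functor — type <<e,<t,e>>,<<t,e>,t>>.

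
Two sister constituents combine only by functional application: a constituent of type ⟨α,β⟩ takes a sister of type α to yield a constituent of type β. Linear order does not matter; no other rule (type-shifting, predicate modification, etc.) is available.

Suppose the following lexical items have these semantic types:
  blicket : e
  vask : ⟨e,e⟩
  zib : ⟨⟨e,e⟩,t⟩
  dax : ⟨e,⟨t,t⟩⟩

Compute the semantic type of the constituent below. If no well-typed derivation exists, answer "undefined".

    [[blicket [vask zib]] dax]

At [vask zib], zib : ⟨⟨e,e⟩,t⟩ takes vask : ⟨e,e⟩, giving t.
At [blicket [vask zib]]: neither e nor t can take the other as argument; the node is ill-typed.

undefined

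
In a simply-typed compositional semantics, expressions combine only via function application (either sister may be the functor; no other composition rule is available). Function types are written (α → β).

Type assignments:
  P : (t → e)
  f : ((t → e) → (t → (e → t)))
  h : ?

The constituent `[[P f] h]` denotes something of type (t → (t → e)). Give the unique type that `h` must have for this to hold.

For [[P f] h] to have type (t → (t → e)) with [P f] of type (t → (e → t)), h must be the function: h : ((t → (e → t)) → (t → (t → e))).

((t → (e → t)) → (t → (t → e)))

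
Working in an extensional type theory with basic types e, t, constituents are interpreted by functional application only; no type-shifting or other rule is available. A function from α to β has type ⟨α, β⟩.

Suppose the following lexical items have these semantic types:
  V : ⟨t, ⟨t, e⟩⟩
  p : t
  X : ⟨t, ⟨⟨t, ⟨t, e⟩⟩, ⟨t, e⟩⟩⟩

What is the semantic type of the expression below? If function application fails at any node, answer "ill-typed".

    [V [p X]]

⟨t, e⟩

At [p X], X : ⟨t, ⟨⟨t, ⟨t, e⟩⟩, ⟨t, e⟩⟩⟩ takes p : t, giving ⟨⟨t, ⟨t, e⟩⟩, ⟨t, e⟩⟩.
At [V [p X]], [p X] : ⟨⟨t, ⟨t, e⟩⟩, ⟨t, e⟩⟩ takes V : ⟨t, ⟨t, e⟩⟩, giving ⟨t, e⟩.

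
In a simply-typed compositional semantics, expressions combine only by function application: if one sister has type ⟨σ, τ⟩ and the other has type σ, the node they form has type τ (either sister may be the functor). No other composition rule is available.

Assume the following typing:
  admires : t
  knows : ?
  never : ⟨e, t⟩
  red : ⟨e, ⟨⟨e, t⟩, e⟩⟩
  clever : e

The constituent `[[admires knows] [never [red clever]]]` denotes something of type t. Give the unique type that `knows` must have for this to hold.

[[admires knows] [never [red clever]]] is required to be t. [never [red clever]] : e cannot yield t as functor, so [admires knows] : ⟨e, t⟩.
[admires knows] is required to be ⟨e, t⟩. admires : t cannot yield ⟨e, t⟩ as functor, so knows : ⟨t, ⟨e, t⟩⟩.

⟨t, ⟨e, t⟩⟩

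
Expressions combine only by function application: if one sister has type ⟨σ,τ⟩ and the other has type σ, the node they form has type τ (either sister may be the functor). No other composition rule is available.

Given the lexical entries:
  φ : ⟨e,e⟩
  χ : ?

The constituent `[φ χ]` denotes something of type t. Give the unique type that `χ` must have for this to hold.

⟨⟨e,e⟩,t⟩

[φ χ] is required to be t. φ : ⟨e,e⟩ cannot yield t as functor, so χ : ⟨⟨e,e⟩,t⟩.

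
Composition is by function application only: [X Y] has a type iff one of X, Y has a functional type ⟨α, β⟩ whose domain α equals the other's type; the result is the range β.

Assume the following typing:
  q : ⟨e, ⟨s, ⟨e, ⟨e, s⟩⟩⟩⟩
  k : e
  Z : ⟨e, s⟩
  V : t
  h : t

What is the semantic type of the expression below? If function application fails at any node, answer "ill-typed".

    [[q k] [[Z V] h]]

ill-typed

[q k]: q is ⟨e, ⟨s, ⟨e, ⟨e, s⟩⟩⟩⟩, k is e; result ⟨s, ⟨e, ⟨e, s⟩⟩⟩.
At [Z V]: neither ⟨e, s⟩ nor t can take the other as argument; the node is ill-typed.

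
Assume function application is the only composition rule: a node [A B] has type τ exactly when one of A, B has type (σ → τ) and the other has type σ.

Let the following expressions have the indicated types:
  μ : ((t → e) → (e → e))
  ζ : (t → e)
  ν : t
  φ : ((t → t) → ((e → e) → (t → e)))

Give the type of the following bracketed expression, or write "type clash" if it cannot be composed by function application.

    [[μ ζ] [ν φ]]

[μ ζ] — μ of type ((t → e) → (e → e)) combines with ζ of type (t → e): type (e → e).
[ν φ]: t with ((t → t) → ((e → e) → (t → e))) — neither is a function whose domain matches the other; composition fails here.

type clash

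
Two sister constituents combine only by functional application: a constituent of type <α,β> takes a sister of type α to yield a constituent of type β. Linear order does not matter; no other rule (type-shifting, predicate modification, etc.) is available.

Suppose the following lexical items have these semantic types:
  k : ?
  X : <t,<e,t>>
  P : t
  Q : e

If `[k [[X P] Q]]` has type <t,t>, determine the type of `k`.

<t,<t,t>>

[k [[X P] Q]] must have type <t,t>. The sister [[X P] Q] has type t; that is not a function onto <t,t>, so k must be the functor, of type <t,<t,t>>.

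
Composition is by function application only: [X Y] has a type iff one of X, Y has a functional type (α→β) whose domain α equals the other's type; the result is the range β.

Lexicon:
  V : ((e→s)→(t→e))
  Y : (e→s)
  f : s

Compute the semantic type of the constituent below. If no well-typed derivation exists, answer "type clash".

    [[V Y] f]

type clash

[V Y]: ((e→s)→(t→e)) applied to (e→s) yields (t→e).
[[V Y] f]: (t→e) and s cannot combine by function application — type clash.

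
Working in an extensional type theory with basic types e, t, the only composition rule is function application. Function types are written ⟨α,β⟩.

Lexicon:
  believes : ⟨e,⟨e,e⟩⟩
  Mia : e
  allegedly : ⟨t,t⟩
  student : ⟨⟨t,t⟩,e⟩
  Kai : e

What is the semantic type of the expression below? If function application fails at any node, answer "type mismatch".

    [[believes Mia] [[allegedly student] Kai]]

[believes Mia]: ⟨e,⟨e,e⟩⟩ applied to e yields ⟨e,e⟩.
[allegedly student]: ⟨⟨t,t⟩,e⟩ applied to ⟨t,t⟩ yields e.
At [[allegedly student] Kai]: neither e nor e can take the other as argument; the node is ill-typed.

type mismatch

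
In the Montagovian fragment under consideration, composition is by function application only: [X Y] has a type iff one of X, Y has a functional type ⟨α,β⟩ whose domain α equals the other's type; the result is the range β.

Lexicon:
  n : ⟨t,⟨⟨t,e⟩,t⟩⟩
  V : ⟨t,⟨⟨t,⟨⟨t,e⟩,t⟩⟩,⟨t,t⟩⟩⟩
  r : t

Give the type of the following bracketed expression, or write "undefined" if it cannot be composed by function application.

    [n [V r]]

⟨t,t⟩

[V r]: ⟨t,⟨⟨t,⟨⟨t,e⟩,t⟩⟩,⟨t,t⟩⟩⟩ applied to t yields ⟨⟨t,⟨⟨t,e⟩,t⟩⟩,⟨t,t⟩⟩.
[n [V r]]: ⟨⟨t,⟨⟨t,e⟩,t⟩⟩,⟨t,t⟩⟩ applied to ⟨t,⟨⟨t,e⟩,t⟩⟩ yields ⟨t,t⟩.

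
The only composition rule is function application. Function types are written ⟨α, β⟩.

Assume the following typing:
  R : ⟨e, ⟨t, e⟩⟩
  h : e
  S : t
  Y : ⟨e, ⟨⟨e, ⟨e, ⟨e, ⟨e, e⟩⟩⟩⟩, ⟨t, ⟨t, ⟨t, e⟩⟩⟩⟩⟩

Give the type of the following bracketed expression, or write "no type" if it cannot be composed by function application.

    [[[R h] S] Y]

⟨⟨e, ⟨e, ⟨e, ⟨e, e⟩⟩⟩⟩, ⟨t, ⟨t, ⟨t, e⟩⟩⟩⟩

At [R h], R : ⟨e, ⟨t, e⟩⟩ takes h : e, giving ⟨t, e⟩.
At [[R h] S], [R h] : ⟨t, e⟩ takes S : t, giving e.
At [[[R h] S] Y], Y : ⟨e, ⟨⟨e, ⟨e, ⟨e, ⟨e, e⟩⟩⟩⟩, ⟨t, ⟨t, ⟨t, e⟩⟩⟩⟩⟩ takes [[R h] S] : e, giving ⟨⟨e, ⟨e, ⟨e, ⟨e, e⟩⟩⟩⟩, ⟨t, ⟨t, ⟨t, e⟩⟩⟩⟩.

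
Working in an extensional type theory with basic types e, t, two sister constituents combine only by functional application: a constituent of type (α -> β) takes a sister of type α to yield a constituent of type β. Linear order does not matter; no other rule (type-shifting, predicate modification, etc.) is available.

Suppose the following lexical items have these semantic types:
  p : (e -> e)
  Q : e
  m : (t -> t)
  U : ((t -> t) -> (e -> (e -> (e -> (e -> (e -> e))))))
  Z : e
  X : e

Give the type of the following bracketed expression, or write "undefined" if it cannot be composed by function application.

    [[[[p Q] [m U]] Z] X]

[p Q]: p is (e -> e), Q is e; result e.
[m U]: U is ((t -> t) -> (e -> (e -> (e -> (e -> (e -> e)))))), m is (t -> t); result (e -> (e -> (e -> (e -> (e -> e))))).
[[p Q] [m U]]: [m U] is (e -> (e -> (e -> (e -> (e -> e))))), [p Q] is e; result (e -> (e -> (e -> (e -> e)))).
[[[p Q] [m U]] Z]: [[p Q] [m U]] is (e -> (e -> (e -> (e -> e)))), Z is e; result (e -> (e -> (e -> e))).
[[[[p Q] [m U]] Z] X]: [[[p Q] [m U]] Z] is (e -> (e -> (e -> e))), X is e; result (e -> (e -> e)).

(e -> (e -> e))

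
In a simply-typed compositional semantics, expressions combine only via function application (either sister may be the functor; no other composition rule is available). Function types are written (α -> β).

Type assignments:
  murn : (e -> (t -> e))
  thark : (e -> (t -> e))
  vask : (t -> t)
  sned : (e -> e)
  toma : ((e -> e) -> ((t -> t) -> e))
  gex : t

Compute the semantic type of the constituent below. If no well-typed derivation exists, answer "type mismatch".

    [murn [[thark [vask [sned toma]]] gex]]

(t -> e)

[sned toma]: functor toma : ((e -> e) -> ((t -> t) -> e)), argument sned : (e -> e); result ((t -> t) -> e).
[vask [sned toma]]: functor [sned toma] : ((t -> t) -> e), argument vask : (t -> t); result e.
[thark [vask [sned toma]]]: functor thark : (e -> (t -> e)), argument [vask [sned toma]] : e; result (t -> e).
[[thark [vask [sned toma]]] gex]: functor [thark [vask [sned toma]]] : (t -> e), argument gex : t; result e.
[murn [[thark [vask [sned toma]]] gex]]: functor murn : (e -> (t -> e)), argument [[thark [vask [sned toma]]] gex] : e; result (t -> e).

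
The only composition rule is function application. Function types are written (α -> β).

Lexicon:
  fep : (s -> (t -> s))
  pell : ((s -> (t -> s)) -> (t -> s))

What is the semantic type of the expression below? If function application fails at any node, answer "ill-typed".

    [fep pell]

[fep pell]: ((s -> (t -> s)) -> (t -> s)) applied to (s -> (t -> s)) yields (t -> s).

(t -> s)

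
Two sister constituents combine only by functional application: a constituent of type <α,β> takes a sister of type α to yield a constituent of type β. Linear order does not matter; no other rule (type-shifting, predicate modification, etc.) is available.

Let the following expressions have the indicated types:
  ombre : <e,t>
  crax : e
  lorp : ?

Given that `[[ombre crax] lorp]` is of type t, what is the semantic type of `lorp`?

[[ombre crax] lorp] must have type t. The sister [ombre crax] has type t; that is not a function onto t, so lorp must be the functor, of type <t,t>.

<t,t>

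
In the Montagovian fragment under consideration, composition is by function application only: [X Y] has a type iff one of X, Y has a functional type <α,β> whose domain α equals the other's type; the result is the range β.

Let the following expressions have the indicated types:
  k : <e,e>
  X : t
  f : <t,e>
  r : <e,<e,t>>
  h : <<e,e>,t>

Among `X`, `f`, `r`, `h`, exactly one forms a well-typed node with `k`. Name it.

h

X : t — does not combine with k.
f : <t,e> — does not combine with k.
r : <e,<e,t>> — does not combine with k.
h — combines: h : <<e,e>,t> takes k : <e,e> as argument, giving t.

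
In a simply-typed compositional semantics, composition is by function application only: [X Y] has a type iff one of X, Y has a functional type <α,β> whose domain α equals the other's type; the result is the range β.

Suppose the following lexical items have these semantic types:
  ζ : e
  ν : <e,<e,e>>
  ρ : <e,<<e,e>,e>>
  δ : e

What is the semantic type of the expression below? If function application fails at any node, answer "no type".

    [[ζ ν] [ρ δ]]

e

[ζ ν] — ν of type <e,<e,e>> combines with ζ of type e: type <e,e>.
[ρ δ] — ρ of type <e,<<e,e>,e>> combines with δ of type e: type <<e,e>,e>.
[[ζ ν] [ρ δ]] — [ρ δ] of type <<e,e>,e> combines with [ζ ν] of type <e,e>: type e.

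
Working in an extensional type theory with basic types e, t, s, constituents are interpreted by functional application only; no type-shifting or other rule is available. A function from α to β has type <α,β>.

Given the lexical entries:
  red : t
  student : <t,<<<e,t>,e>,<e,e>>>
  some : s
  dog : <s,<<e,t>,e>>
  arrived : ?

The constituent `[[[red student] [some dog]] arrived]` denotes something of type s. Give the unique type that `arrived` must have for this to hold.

[[[red student] [some dog]] arrived] is required to be s. [[red student] [some dog]] : <e,e> cannot yield s as functor, so arrived : <<e,e>,s>.

<<e,e>,s>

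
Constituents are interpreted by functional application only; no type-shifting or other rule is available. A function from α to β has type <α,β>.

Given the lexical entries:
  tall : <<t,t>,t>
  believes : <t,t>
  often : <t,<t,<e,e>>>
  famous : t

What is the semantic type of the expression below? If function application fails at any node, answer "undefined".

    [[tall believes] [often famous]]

[tall believes]: <<t,t>,t> applied to <t,t> yields t.
[often famous]: <t,<t,<e,e>>> applied to t yields <t,<e,e>>.
[[tall believes] [often famous]]: <t,<e,e>> applied to t yields <e,e>.

<e,e>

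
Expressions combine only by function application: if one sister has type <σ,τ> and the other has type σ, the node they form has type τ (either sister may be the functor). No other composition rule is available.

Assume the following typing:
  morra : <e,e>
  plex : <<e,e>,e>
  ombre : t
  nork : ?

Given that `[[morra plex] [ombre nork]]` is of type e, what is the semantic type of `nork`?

<t,<e,e>>

[[morra plex] [ombre nork]] must have type e. The sister [morra plex] has type e; that is not a function onto e, so [ombre nork] must be the functor, of type <e,e>.
[ombre nork] must have type <e,e>. The sister ombre has type t; that is not a function onto <e,e>, so nork must be the functor, of type <t,<e,e>>.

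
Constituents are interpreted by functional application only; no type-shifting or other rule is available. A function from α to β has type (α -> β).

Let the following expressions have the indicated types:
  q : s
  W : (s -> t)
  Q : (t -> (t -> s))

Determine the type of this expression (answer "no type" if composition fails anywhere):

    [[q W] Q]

[q W] — W of type (s -> t) combines with q of type s: type t.
[[q W] Q] — Q of type (t -> (t -> s)) combines with [q W] of type t: type (t -> s).

(t -> s)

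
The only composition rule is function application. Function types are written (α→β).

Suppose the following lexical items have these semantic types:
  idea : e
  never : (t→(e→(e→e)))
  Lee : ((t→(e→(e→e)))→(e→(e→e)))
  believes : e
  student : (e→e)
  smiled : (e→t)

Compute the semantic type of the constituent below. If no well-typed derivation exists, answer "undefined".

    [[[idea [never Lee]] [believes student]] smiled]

[never Lee]: ((t→(e→(e→e)))→(e→(e→e))) applied to (t→(e→(e→e))) yields (e→(e→e)).
[idea [never Lee]]: (e→(e→e)) applied to e yields (e→e).
[believes student]: (e→e) applied to e yields e.
[[idea [never Lee]] [believes student]]: (e→e) applied to e yields e.
[[[idea [never Lee]] [believes student]] smiled]: (e→t) applied to e yields t.

t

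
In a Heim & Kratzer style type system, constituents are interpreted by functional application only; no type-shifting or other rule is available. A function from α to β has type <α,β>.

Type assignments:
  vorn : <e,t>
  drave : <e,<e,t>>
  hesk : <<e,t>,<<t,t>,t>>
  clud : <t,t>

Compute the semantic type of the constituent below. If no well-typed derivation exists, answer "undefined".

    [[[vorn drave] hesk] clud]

[vorn drave]: <e,t> with <e,<e,t>> — neither is a function whose domain matches the other; composition fails here.

undefined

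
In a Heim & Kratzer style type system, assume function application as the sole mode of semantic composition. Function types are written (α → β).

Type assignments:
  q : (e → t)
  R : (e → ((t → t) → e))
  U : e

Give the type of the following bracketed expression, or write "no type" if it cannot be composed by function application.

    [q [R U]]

[R U]: functor R : (e → ((t → t) → e)), argument U : e; result ((t → t) → e).
At [q [R U]]: neither (e → t) nor ((t → t) → e) can take the other as argument; the node is ill-typed.

no type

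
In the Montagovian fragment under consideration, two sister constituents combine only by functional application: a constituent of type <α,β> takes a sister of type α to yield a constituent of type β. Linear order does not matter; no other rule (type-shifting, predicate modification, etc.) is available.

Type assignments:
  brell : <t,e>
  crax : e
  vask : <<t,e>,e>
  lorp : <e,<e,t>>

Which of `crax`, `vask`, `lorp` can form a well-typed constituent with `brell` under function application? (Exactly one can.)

vask

crax : e — brell needs t; crax needs nothing (atomic); neither fits.
vask — combines: vask : <<t,e>,e> takes brell : <t,e> as argument, giving e.
lorp : <e,<e,t>> — brell needs t; lorp needs e; neither fits.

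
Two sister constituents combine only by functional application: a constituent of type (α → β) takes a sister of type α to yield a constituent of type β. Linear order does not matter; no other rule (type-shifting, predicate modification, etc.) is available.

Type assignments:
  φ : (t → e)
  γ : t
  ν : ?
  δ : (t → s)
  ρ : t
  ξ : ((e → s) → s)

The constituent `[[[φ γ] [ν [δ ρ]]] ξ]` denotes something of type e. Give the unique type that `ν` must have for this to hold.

At [[[φ γ] [ν [δ ρ]]] ξ] (required: e): ξ is ((e → s) → s), which is not a function with range e; hence [[φ γ] [ν [δ ρ]]] is the functor — type (((e → s) → s) → e).
At [[φ γ] [ν [δ ρ]]] (required: (((e → s) → s) → e)): [φ γ] is e, which is not a function with range (((e → s) → s) → e); hence [ν [δ ρ]] is the functor — type (e → (((e → s) → s) → e)).
At [ν [δ ρ]] (required: (e → (((e → s) → s) → e))): [δ ρ] is s, which is not a function with range (e → (((e → s) → s) → e)); hence ν is the functor — type (s → (e → (((e → s) → s) → e))).

(s → (e → (((e → s) → s) → e)))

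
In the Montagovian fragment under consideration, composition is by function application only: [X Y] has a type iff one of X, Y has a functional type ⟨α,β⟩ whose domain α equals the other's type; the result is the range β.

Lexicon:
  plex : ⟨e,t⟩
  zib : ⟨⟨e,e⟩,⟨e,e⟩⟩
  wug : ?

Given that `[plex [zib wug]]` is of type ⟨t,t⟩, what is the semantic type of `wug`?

For [plex [zib wug]] to have type ⟨t,t⟩ with plex of type ⟨e,t⟩, [zib wug] must be the function: [zib wug] : ⟨⟨e,t⟩,⟨t,t⟩⟩.
For [zib wug] to have type ⟨⟨e,t⟩,⟨t,t⟩⟩ with zib of type ⟨⟨e,e⟩,⟨e,e⟩⟩, wug must be the function: wug : ⟨⟨⟨e,e⟩,⟨e,e⟩⟩,⟨⟨e,t⟩,⟨t,t⟩⟩⟩.

⟨⟨⟨e,e⟩,⟨e,e⟩⟩,⟨⟨e,t⟩,⟨t,t⟩⟩⟩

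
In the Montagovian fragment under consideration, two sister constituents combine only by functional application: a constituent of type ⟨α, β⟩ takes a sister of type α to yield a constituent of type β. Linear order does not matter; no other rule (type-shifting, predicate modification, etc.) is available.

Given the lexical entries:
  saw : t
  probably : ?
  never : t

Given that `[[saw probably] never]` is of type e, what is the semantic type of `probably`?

⟨t, ⟨t, e⟩⟩

[[saw probably] never] is required to be e. never : t cannot yield e as functor, so [saw probably] : ⟨t, e⟩.
[saw probably] is required to be ⟨t, e⟩. saw : t cannot yield ⟨t, e⟩ as functor, so probably : ⟨t, ⟨t, e⟩⟩.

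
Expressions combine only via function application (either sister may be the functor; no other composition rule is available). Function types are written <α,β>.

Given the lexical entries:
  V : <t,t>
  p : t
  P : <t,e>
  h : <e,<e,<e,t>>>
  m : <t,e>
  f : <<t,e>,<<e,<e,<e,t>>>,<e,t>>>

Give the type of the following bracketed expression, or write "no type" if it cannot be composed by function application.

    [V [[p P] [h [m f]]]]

t

At [p P], P : <t,e> takes p : t, giving e.
At [m f], f : <<t,e>,<<e,<e,<e,t>>>,<e,t>>> takes m : <t,e>, giving <<e,<e,<e,t>>>,<e,t>>.
At [h [m f]], [m f] : <<e,<e,<e,t>>>,<e,t>> takes h : <e,<e,<e,t>>>, giving <e,t>.
At [[p P] [h [m f]]], [h [m f]] : <e,t> takes [p P] : e, giving t.
At [V [[p P] [h [m f]]]], V : <t,t> takes [[p P] [h [m f]]] : t, giving t.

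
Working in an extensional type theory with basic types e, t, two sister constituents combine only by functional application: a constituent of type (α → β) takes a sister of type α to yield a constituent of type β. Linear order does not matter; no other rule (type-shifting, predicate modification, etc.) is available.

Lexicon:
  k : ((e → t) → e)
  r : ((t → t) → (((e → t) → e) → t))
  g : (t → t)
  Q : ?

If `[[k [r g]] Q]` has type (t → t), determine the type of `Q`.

For [[k [r g]] Q] to have type (t → t) with [k [r g]] of type t, Q must be the function: Q : (t → (t → t)).

(t → (t → t))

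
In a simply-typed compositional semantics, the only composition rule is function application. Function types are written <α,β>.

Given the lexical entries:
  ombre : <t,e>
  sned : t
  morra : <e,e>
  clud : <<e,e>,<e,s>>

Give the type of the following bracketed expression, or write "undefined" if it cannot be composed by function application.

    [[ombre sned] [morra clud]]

s

[ombre sned]: functor ombre : <t,e>, argument sned : t; result e.
[morra clud]: functor clud : <<e,e>,<e,s>>, argument morra : <e,e>; result <e,s>.
[[ombre sned] [morra clud]]: functor [morra clud] : <e,s>, argument [ombre sned] : e; result s.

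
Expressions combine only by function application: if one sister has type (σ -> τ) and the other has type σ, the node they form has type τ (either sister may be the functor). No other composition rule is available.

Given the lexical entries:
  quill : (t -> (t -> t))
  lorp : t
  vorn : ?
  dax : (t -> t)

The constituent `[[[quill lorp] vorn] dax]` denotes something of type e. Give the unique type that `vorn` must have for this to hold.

((t -> t) -> ((t -> t) -> e))

For [[[quill lorp] vorn] dax] to have type e with dax of type (t -> t), [[quill lorp] vorn] must be the function: [[quill lorp] vorn] : ((t -> t) -> e).
For [[quill lorp] vorn] to have type ((t -> t) -> e) with [quill lorp] of type (t -> t), vorn must be the function: vorn : ((t -> t) -> ((t -> t) -> e)).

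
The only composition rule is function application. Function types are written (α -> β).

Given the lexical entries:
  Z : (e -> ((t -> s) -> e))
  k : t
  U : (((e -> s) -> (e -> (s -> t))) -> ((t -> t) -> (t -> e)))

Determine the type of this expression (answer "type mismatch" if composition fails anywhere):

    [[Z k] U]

[Z k]: (e -> ((t -> s) -> e)) with t — neither is a function whose domain matches the other; composition fails here.

type mismatch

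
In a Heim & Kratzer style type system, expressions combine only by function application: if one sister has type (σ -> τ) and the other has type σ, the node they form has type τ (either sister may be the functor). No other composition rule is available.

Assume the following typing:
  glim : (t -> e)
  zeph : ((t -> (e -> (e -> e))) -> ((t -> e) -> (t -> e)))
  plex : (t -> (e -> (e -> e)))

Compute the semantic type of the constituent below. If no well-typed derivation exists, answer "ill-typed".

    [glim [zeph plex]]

(t -> e)

At [zeph plex], zeph : ((t -> (e -> (e -> e))) -> ((t -> e) -> (t -> e))) takes plex : (t -> (e -> (e -> e))), giving ((t -> e) -> (t -> e)).
At [glim [zeph plex]], [zeph plex] : ((t -> e) -> (t -> e)) takes glim : (t -> e), giving (t -> e).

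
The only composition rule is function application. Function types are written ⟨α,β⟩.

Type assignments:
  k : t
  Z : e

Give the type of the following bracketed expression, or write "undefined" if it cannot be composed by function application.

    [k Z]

At [k Z]: neither t nor e can take the other as argument; the node is ill-typed.

undefined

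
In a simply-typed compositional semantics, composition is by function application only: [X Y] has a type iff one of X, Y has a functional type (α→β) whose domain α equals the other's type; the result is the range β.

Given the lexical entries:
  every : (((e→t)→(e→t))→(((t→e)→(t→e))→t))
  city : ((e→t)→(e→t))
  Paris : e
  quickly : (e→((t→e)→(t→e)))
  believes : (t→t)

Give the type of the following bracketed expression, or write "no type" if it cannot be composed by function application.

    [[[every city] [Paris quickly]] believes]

[every city] — every of type (((e→t)→(e→t))→(((t→e)→(t→e))→t)) combines with city of type ((e→t)→(e→t)): type (((t→e)→(t→e))→t).
[Paris quickly] — quickly of type (e→((t→e)→(t→e))) combines with Paris of type e: type ((t→e)→(t→e)).
[[every city] [Paris quickly]] — [every city] of type (((t→e)→(t→e))→t) combines with [Paris quickly] of type ((t→e)→(t→e)): type t.
[[[every city] [Paris quickly]] believes] — believes of type (t→t) combines with [[every city] [Paris quickly]] of type t: type t.

t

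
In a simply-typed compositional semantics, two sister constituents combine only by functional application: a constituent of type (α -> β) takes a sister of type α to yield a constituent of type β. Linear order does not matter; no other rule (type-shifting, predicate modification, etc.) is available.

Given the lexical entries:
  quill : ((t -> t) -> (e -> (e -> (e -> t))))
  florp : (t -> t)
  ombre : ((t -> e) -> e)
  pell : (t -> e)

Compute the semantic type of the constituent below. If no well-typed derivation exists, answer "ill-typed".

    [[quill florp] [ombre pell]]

(e -> (e -> t))

[quill florp] — quill of type ((t -> t) -> (e -> (e -> (e -> t)))) combines with florp of type (t -> t): type (e -> (e -> (e -> t))).
[ombre pell] — ombre of type ((t -> e) -> e) combines with pell of type (t -> e): type e.
[[quill florp] [ombre pell]] — [quill florp] of type (e -> (e -> (e -> t))) combines with [ombre pell] of type e: type (e -> (e -> t)).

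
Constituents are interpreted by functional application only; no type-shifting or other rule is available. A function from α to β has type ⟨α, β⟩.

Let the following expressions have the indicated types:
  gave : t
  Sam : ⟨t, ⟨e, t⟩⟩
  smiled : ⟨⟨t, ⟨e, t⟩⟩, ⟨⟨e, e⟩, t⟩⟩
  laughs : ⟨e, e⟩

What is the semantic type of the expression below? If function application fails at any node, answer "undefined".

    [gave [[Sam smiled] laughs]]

[Sam smiled]: ⟨⟨t, ⟨e, t⟩⟩, ⟨⟨e, e⟩, t⟩⟩ applied to ⟨t, ⟨e, t⟩⟩ yields ⟨⟨e, e⟩, t⟩.
[[Sam smiled] laughs]: ⟨⟨e, e⟩, t⟩ applied to ⟨e, e⟩ yields t.
At [gave [[Sam smiled] laughs]]: neither t nor t can take the other as argument; the node is ill-typed.

undefined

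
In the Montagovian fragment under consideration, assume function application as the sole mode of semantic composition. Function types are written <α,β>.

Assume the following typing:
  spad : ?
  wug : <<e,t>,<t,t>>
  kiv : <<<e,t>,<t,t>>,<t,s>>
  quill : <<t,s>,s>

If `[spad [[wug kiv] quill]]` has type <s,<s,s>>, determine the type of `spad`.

[spad [[wug kiv] quill]] must have type <s,<s,s>>. The sister [[wug kiv] quill] has type s; that is not a function onto <s,<s,s>>, so spad must be the functor, of type <s,<s,<s,s>>>.

<s,<s,<s,s>>>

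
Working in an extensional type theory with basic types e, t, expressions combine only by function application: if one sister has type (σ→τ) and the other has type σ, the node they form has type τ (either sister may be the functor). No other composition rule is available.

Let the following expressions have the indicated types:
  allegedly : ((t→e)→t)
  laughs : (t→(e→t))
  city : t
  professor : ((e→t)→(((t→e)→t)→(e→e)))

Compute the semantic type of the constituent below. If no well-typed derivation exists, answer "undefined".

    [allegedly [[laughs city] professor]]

(e→e)

At [laughs city], laughs : (t→(e→t)) takes city : t, giving (e→t).
At [[laughs city] professor], professor : ((e→t)→(((t→e)→t)→(e→e))) takes [laughs city] : (e→t), giving (((t→e)→t)→(e→e)).
At [allegedly [[laughs city] professor]], [[laughs city] professor] : (((t→e)→t)→(e→e)) takes allegedly : ((t→e)→t), giving (e→e).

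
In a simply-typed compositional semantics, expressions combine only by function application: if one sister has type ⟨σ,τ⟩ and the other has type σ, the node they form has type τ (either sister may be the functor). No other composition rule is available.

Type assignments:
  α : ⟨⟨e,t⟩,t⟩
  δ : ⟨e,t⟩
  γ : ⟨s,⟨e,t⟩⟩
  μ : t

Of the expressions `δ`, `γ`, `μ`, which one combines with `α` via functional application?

δ

δ — combines: α : ⟨⟨e,t⟩,t⟩ takes δ : ⟨e,t⟩ as argument, giving t.
γ : ⟨s,⟨e,t⟩⟩ — no; α wants ⟨e,t⟩, and γ wants s.
μ : t — no; α wants ⟨e,t⟩, and μ wants nothing (atomic).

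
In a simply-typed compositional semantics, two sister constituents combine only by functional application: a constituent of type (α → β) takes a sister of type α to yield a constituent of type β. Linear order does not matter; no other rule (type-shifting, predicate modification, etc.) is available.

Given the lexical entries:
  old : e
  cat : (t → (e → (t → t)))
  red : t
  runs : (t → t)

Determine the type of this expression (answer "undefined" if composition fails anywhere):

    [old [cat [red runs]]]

[red runs]: (t → t) applied to t yields t.
[cat [red runs]]: (t → (e → (t → t))) applied to t yields (e → (t → t)).
[old [cat [red runs]]]: (e → (t → t)) applied to e yields (t → t).

(t → t)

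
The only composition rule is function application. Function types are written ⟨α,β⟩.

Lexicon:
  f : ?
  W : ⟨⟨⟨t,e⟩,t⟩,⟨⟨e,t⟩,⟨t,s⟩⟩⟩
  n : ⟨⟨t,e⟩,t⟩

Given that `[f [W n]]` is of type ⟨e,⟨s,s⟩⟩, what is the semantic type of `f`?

⟨⟨⟨e,t⟩,⟨t,s⟩⟩,⟨e,⟨s,s⟩⟩⟩

[f [W n]] must have type ⟨e,⟨s,s⟩⟩. The sister [W n] has type ⟨⟨e,t⟩,⟨t,s⟩⟩; that is not a function onto ⟨e,⟨s,s⟩⟩, so f must be the functor, of type ⟨⟨⟨e,t⟩,⟨t,s⟩⟩,⟨e,⟨s,s⟩⟩⟩.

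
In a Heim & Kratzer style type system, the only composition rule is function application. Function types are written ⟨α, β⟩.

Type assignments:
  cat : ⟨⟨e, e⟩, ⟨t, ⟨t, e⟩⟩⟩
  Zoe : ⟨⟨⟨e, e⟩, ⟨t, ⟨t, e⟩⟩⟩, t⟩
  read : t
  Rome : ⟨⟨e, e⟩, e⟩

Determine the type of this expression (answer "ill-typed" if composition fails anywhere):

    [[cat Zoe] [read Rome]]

[cat Zoe]: ⟨⟨⟨e, e⟩, ⟨t, ⟨t, e⟩⟩⟩, t⟩ applied to ⟨⟨e, e⟩, ⟨t, ⟨t, e⟩⟩⟩ yields t.
At [read Rome]: neither t nor ⟨⟨e, e⟩, e⟩ can take the other as argument; the node is ill-typed.

ill-typed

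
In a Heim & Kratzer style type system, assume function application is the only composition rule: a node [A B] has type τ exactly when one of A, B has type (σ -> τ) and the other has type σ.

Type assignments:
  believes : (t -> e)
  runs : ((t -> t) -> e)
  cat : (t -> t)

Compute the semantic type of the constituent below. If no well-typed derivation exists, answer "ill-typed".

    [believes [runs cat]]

ill-typed

[runs cat]: functor runs : ((t -> t) -> e), argument cat : (t -> t); result e.
At [believes [runs cat]]: neither (t -> e) nor e can take the other as argument; the node is ill-typed.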